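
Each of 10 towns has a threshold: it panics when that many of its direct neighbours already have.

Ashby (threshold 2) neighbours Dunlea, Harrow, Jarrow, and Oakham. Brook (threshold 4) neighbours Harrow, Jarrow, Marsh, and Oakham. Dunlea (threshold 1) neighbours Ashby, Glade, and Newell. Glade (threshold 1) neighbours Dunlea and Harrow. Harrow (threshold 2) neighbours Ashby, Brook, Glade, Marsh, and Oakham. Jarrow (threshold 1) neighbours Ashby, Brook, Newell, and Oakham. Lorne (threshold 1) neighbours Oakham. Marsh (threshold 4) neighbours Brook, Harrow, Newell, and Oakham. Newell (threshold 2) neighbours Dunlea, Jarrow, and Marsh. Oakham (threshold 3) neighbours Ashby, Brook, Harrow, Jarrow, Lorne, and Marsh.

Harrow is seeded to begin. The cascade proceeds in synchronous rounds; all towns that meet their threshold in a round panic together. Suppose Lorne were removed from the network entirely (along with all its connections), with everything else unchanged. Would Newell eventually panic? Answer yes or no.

yes

With Lorne removed:
Round 1 — Harrow panics (initial).
Round 2 — checking thresholds:
  Ashby: 1 of 4 neighbours < 2, not yet.
  Brook: 1 of 4 neighbours < 4, not yet.
  Glade: 1 of 2 neighbours ≥ 1, panics.
  Marsh: 1 of 4 neighbours < 4, not yet.
  Oakham: 1 of 5 neighbours < 3, not yet.
Round 3 — checking thresholds:
  Ashby: 1 of 4 neighbours < 2, not yet.
  Brook: 1 of 4 neighbours < 4, not yet.
  Dunlea: 1 of 3 neighbours ≥ 1, panics.
  Marsh: 1 of 4 neighbours < 4, not yet.
  Oakham: 1 of 5 neighbours < 3, not yet.
Round 4 — checking thresholds:
  Ashby: 2 of 4 neighbours ≥ 2, panics.
  Brook: 1 of 4 neighbours < 4, not yet.
  Marsh: 1 of 4 neighbours < 4, not yet.
  Newell: 1 of 3 neighbours < 2, not yet.
  Oakham: 1 of 5 neighbours < 3, not yet.
Round 5 — checking thresholds:
  Brook: 1 of 4 neighbours < 4, not yet.
  Jarrow: 1 of 4 neighbours ≥ 1, panics.
  Marsh: 1 of 4 neighbours < 4, not yet.
  Newell: 1 of 3 neighbours < 2, not yet.
  Oakham: 2 of 5 neighbours < 3, not yet.
Round 6 — checking thresholds:
  Brook: 2 of 4 neighbours < 4, not yet.
  Marsh: 1 of 4 neighbours < 4, not yet.
  Newell: 2 of 3 neighbours ≥ 2, panics.
  Oakham: 3 of 5 neighbours ≥ 3, panics.
Round 7 — no new panics; cascade stops.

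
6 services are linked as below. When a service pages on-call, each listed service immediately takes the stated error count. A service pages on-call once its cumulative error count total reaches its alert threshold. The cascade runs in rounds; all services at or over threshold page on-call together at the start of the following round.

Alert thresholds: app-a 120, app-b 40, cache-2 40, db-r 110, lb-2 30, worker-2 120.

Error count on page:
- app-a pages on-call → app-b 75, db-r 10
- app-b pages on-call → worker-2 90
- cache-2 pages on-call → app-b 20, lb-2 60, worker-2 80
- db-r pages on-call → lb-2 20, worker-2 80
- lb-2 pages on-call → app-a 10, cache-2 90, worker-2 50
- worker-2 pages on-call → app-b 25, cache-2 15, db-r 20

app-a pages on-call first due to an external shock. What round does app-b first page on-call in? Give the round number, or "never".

Round 1 — app-a pages on-call (initial).
  app-b: +75 → 75 ≥ 40
  db-r: +10 → 10 < 110
Round 2 — app-b pages on-call.
  worker-2: +90 → 90 < 120
No further pages.

2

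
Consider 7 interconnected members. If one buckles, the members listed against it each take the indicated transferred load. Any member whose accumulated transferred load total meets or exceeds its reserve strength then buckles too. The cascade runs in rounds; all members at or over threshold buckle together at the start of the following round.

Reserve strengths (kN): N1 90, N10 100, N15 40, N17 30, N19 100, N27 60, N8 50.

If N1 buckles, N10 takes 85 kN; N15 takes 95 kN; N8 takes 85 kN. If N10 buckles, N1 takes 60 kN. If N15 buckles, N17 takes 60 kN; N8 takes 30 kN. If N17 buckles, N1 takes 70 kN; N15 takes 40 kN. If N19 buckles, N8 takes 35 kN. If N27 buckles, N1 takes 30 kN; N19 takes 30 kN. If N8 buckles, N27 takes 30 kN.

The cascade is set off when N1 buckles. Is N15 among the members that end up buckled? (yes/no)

Round 1 — N1 buckles (initial).
  N10: +85 → 85 < 100
  N15: +95 → 95 ≥ 40
  N8: +85 → 85 ≥ 50
Round 2 — N15, N8 buckle.
  N17: +60 → 60 ≥ 30
  N27: +30 → 30 < 60
Round 3 — N17 buckles.
No further bucklings.

yes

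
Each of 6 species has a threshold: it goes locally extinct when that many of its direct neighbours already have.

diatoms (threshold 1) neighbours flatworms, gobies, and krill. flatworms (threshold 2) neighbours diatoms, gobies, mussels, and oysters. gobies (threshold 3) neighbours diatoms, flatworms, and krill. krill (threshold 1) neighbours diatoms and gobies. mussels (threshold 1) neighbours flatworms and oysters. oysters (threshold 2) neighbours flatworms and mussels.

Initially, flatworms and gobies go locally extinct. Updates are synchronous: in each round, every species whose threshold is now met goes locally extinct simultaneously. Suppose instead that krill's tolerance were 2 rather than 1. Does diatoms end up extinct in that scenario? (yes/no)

yes

With krill's tolerance at 2:
Round 1 — flatworms, gobies go locally extinct (initial).
Round 2 — checking thresholds:
  diatoms: 2 of 3 neighbours ≥ 1, goes locally extinct.
  krill: 1 of 2 neighbours < 2, holds.
  mussels: 1 of 2 neighbours ≥ 1, goes locally extinct.
  oysters: 1 of 2 neighbours < 2, holds.
Round 3 — checking thresholds:
  krill: 2 of 2 neighbours ≥ 2, goes locally extinct.
  oysters: 2 of 2 neighbours ≥ 2, goes locally extinct.
Round 4 — no new extinctions; cascade stops.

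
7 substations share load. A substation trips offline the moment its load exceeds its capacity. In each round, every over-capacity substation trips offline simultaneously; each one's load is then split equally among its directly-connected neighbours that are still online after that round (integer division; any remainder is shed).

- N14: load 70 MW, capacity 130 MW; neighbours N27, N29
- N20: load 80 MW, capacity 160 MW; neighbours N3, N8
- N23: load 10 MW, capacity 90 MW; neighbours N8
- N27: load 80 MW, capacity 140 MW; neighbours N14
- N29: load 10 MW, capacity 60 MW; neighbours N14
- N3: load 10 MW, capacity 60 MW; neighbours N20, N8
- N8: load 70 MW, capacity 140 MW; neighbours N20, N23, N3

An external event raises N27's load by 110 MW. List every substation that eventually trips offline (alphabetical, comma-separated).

Round 1 — N27 at 190 > 140. N27 trips offline.
  N27 sheds 190 MW to N14: 190 each.
    N14: 70+190 = 260 > 130
Round 2 — N14 trips offline.
  N14 sheds 260 MW to N29: 260 each.
    N29: 10+260 = 270 > 60
Round 3 — N29 trips offline.
  N29 sheds 270 MW: no online neighbours, lost.
No further trips.

N14, N27, N29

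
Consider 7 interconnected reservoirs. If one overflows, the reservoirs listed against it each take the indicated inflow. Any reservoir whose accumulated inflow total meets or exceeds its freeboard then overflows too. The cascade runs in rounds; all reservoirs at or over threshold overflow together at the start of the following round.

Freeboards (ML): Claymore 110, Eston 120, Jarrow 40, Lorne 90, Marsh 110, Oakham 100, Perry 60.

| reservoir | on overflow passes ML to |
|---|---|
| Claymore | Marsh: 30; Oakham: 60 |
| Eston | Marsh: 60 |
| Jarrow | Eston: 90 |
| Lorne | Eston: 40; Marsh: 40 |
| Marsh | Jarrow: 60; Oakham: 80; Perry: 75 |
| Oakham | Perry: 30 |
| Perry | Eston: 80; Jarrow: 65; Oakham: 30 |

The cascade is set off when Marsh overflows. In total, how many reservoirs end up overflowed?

5

Round 1 — Marsh overflows (initial).
  Jarrow: +60 → 60 ≥ 40
  Oakham: +80 → 80 < 100
  Perry: +75 → 75 ≥ 60
Round 2 — Jarrow, Perry overflow.
  Eston: +90+80 → 170 ≥ 120
  Oakham: +30 → 110 ≥ 100
Round 3 — Eston, Oakham overflow.
No further overflows.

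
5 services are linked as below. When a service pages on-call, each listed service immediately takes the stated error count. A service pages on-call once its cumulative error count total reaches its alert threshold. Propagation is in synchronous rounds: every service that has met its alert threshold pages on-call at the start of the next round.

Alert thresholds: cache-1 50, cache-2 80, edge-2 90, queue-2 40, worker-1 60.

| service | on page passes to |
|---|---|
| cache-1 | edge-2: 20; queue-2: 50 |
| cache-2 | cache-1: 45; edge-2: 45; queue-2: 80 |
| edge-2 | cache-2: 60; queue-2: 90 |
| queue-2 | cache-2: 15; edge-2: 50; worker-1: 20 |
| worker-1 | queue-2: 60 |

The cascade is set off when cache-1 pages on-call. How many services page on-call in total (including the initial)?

Round 1 — cache-1 pages on-call (initial).
  edge-2: +20 → 20 < 90
  queue-2: +50 → 50 ≥ 40
Round 2 — queue-2 pages on-call.
  cache-2: +15 → 15 < 80
  edge-2: +50 → 70 < 90
  worker-1: +20 → 20 < 60
No further pages.

2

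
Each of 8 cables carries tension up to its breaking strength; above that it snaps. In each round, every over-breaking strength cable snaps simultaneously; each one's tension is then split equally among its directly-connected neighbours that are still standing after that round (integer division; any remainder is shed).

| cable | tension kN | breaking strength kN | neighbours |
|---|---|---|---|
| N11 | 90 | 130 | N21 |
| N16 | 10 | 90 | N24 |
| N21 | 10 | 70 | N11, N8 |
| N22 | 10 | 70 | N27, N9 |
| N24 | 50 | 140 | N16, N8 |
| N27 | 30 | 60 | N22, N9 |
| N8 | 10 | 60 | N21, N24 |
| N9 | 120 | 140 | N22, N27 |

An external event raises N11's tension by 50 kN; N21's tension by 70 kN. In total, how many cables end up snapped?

Round 1 — N11 at 140 > 130; N21 at 80 > 70. N11, N21 snap.
  N11 sheds 140 kN: no online neighbours, lost.
  N21 sheds 80 kN to N8: 80 each.
    N8: 10+80 = 90 > 60
Round 2 — N8 snaps.
  N8 sheds 90 kN to N24: 90 each.
    N24: 50+90 = 140 ≤ 140
No further breaks.

3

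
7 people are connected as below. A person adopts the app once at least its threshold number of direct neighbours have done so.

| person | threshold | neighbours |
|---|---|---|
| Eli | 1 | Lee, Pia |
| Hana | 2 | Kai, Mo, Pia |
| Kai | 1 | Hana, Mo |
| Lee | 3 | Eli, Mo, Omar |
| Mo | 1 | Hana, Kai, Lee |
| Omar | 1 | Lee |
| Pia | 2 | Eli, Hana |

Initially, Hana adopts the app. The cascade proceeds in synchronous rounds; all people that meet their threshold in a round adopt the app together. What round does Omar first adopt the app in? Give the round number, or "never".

Round 1 — Hana adopts the app (initial).
Round 2 — checking thresholds:
  Kai: 1 of 2 neighbours ≥ 1, adopts the app.
  Mo: 1 of 3 neighbours ≥ 1, adopts the app.
  Pia: 1 of 2 neighbours < 2, below threshold.
Round 3 — no new adoptions; cascade stops.

never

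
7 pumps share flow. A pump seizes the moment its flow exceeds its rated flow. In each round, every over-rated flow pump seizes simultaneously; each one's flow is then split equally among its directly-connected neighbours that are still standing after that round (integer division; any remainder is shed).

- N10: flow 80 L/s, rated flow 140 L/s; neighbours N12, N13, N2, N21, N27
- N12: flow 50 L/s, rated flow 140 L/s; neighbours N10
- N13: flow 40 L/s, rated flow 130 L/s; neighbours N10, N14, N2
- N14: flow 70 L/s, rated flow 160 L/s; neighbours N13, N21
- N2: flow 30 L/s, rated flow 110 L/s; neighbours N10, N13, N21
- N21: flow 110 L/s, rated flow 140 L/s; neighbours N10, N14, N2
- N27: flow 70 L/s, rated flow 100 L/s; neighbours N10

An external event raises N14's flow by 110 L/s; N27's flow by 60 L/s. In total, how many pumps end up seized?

6

Round 1 — N14 at 180 > 160; N27 at 130 > 100. N14, N27 seize.
  N14 sheds 180 L/s to N13, N21: 90 each.
    N13: 40+90 = 130 ≤ 130
    N21: 110+90 = 200 > 140
  N27 sheds 130 L/s to N10: 130 each.
    N10: 80+130 = 210 > 140
Round 2 — N10, N21 seize.
  N10 sheds 210 L/s to N12, N13, N2: 70 each.
    N12: 50+70 = 120 ≤ 140
    N13: 130+70 = 200 > 130
    N2: 30+70 = 100 ≤ 110
  N21 sheds 200 L/s to N2: 200 each.
    N2: 100+200 = 300 > 110
Round 3 — N13, N2 seize.
  N13 sheds 200 L/s: no online neighbours, lost.
  N2 sheds 300 L/s: no online neighbours, lost.
No further seizures.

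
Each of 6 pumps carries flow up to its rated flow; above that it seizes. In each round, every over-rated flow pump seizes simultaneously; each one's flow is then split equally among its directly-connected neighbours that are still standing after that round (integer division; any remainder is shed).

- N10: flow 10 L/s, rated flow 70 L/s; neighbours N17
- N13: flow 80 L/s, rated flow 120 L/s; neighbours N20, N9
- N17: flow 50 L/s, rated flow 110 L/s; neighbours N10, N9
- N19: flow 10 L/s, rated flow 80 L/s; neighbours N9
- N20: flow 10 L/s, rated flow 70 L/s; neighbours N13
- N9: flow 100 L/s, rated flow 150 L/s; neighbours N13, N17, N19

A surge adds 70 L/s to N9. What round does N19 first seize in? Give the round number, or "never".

Round 1 — N9 at 170 > 150. N9 seizes.
  N9 sheds 170 L/s to N13, N17, N19: 56 each (2 lost).
    N13: 80+56 = 136 > 120
    N17: 50+56 = 106 ≤ 110
    N19: 10+56 = 66 ≤ 80
Round 2 — N13 seizes.
  N13 sheds 136 L/s to N20: 136 each.
    N20: 10+136 = 146 > 70
Round 3 — N20 seizes.
  N20 sheds 146 L/s: no online neighbours, lost.
No further seizures.

never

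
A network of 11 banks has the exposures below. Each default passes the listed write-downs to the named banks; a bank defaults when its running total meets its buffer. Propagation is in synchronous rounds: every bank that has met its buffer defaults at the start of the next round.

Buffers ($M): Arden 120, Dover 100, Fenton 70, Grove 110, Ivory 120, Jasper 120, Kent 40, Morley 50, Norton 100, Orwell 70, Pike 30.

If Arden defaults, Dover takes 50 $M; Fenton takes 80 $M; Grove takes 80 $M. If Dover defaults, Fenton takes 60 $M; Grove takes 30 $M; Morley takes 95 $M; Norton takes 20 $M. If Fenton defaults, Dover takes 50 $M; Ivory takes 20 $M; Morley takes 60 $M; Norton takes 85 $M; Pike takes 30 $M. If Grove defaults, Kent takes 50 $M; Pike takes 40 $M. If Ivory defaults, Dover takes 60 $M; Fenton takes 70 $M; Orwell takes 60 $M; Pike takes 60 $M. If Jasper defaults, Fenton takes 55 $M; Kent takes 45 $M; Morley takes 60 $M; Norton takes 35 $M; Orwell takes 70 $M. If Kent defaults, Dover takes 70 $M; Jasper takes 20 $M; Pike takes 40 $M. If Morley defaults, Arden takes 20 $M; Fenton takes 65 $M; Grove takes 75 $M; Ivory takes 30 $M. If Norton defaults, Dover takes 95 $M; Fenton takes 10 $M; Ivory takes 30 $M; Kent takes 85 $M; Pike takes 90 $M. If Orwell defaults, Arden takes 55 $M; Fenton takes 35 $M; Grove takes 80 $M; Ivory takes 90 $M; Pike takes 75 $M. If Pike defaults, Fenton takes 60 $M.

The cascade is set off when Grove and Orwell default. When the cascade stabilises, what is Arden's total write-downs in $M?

75

Round 1 — Grove, Orwell default (initial).
  Arden: +55 → 55 < 120
  Fenton: +35 → 35 < 70
  Ivory: +90 → 90 < 120
  Kent: +50 → 50 ≥ 40
  Pike: +40+75 → 115 ≥ 30
Round 2 — Kent, Pike default.
  Dover: +70 → 70 < 100
  Fenton: +60 → 95 ≥ 70
  Jasper: +20 → 20 < 120
Round 3 — Fenton defaults.
  Dover: +50 → 120 ≥ 100
  Ivory: +20 → 110 < 120
  Morley: +60 → 60 ≥ 50
  Norton: +85 → 85 < 100
Round 4 — Dover, Morley default.
  Arden: +20 → 75 < 120
  Ivory: +30 → 140 ≥ 120
  Norton: +20 → 105 ≥ 100
Round 5 — Ivory, Norton default.
No further defaults.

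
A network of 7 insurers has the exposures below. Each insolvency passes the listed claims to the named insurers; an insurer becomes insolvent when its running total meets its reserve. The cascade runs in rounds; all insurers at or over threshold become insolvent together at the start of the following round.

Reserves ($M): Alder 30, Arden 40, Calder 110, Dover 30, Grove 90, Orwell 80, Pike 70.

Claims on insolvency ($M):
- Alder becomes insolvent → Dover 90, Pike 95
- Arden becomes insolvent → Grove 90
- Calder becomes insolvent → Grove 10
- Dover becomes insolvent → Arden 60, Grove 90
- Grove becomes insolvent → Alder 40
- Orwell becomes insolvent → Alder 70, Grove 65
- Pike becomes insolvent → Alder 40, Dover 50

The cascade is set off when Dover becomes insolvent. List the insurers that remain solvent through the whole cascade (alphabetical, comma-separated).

Round 1 — Dover becomes insolvent (initial).
  Arden: +60 → 60 ≥ 40
  Grove: +90 → 90 ≥ 90
Round 2 — Arden, Grove become insolvent.
  Alder: +40 → 40 ≥ 30
Round 3 — Alder becomes insolvent.
  Pike: +95 → 95 ≥ 70
Round 4 — Pike becomes insolvent.
No further insolvencies.

Calder, Orwell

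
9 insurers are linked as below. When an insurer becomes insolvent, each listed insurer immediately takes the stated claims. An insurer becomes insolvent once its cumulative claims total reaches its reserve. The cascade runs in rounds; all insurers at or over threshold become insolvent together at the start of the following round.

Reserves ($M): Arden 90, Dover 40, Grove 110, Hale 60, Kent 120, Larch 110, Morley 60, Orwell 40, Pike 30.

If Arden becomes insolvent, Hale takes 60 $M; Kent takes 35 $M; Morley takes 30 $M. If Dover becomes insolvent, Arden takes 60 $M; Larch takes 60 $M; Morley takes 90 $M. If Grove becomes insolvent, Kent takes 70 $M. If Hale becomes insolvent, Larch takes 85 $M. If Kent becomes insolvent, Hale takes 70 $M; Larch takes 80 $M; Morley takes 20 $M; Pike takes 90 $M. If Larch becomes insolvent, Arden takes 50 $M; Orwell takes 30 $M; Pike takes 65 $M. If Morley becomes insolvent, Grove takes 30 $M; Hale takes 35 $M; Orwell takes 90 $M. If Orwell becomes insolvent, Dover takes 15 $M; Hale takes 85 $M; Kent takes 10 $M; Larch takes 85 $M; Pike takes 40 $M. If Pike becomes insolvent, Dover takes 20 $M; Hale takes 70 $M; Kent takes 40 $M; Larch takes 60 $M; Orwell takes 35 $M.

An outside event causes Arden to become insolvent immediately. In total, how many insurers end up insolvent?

2

Round 1 — Arden becomes insolvent (initial).
  Hale: +60 → 60 ≥ 60
  Kent: +35 → 35 < 120
  Morley: +30 → 30 < 60
Round 2 — Hale becomes insolvent.
  Larch: +85 → 85 < 110
No further insolvencies.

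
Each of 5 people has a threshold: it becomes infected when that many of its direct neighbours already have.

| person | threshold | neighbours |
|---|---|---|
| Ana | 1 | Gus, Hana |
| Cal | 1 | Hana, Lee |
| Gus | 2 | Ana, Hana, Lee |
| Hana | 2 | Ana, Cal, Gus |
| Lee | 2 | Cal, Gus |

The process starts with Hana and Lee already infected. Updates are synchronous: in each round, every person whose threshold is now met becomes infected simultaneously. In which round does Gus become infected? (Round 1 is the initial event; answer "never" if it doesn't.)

2

Round 1 — Hana, Lee become infected (initial).
Round 2 — checking thresholds:
  Ana: 1 of 2 neighbours ≥ 1, becomes infected.
  Cal: 2 of 2 neighbours ≥ 1, becomes infected.
  Gus: 2 of 3 neighbours ≥ 2, becomes infected.
Round 3 — no new infections; cascade stops.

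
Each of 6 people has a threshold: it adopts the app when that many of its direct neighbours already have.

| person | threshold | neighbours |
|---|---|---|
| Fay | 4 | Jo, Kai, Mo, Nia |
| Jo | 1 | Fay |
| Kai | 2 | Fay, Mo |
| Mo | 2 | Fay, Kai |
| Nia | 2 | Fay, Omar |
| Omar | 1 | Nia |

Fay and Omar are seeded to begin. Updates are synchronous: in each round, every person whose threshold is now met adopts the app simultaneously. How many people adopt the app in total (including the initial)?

Round 1 — Fay, Omar adopt the app (initial).
Round 2 — checking thresholds:
  Jo: 1 of 1 neighbours ≥ 1, adopts the app.
  Kai: 1 of 2 neighbours < 2, not yet.
  Mo: 1 of 2 neighbours < 2, not yet.
  Nia: 2 of 2 neighbours ≥ 2, adopts the app.
Round 3 — no new adoptions; cascade stops.

4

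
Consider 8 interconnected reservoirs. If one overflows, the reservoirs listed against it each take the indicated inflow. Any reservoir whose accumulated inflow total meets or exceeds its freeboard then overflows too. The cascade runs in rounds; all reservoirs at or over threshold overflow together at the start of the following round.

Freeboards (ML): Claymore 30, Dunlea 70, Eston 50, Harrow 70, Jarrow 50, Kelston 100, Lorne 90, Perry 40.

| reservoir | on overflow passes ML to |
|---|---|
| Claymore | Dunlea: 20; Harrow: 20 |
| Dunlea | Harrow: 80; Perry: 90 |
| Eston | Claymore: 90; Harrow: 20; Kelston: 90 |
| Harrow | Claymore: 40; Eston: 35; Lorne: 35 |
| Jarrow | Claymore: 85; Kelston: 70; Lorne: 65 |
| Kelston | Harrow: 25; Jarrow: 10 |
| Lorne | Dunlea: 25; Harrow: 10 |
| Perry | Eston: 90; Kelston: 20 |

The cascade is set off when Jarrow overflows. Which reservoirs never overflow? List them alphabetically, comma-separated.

Dunlea, Eston, Harrow, Kelston, Lorne, Perry

Round 1 — Jarrow overflows (initial).
  Claymore: +85 → 85 ≥ 30
  Kelston: +70 → 70 < 100
  Lorne: +65 → 65 < 90
Round 2 — Claymore overflows.
  Dunlea: +20 → 20 < 70
  Harrow: +20 → 20 < 70
No further overflows.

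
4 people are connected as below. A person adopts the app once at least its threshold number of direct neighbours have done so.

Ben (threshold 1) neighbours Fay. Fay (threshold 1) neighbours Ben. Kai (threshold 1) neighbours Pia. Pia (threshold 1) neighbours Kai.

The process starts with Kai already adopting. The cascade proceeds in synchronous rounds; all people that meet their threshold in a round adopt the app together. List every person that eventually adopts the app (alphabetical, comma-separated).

Kai, Pia

Round 1 — Kai adopts the app (initial).
Round 2 — checking thresholds:
  Pia: 1 of 1 neighbours ≥ 1, adopts the app.
Round 3 — no new adoptions; cascade stops.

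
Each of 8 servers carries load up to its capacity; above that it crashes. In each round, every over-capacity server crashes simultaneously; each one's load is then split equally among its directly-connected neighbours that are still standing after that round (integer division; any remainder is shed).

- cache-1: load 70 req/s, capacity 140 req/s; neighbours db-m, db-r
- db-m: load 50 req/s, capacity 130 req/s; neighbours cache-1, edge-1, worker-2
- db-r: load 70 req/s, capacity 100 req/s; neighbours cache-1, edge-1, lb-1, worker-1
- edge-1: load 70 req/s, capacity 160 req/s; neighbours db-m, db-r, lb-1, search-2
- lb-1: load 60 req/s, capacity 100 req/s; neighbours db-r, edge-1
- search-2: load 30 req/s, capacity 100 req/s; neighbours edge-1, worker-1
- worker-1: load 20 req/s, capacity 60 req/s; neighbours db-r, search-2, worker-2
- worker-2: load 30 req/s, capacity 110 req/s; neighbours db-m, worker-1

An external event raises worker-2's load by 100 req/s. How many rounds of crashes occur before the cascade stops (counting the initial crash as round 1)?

Round 1 — worker-2 at 130 > 110. worker-2 crashes.
  worker-2 sheds 130 req/s to db-m, worker-1: 65 each.
    db-m: 50+65 = 115 ≤ 130
    worker-1: 20+65 = 85 > 60
Round 2 — worker-1 crashes.
  worker-1 sheds 85 req/s to db-r, search-2: 42 each (1 lost).
    db-r: 70+42 = 112 > 100
    search-2: 30+42 = 72 ≤ 100
Round 3 — db-r crashes.
  db-r sheds 112 req/s to cache-1, edge-1, lb-1: 37 each (1 lost).
    cache-1: 70+37 = 107 ≤ 140
    edge-1: 70+37 = 107 ≤ 160
    lb-1: 60+37 = 97 ≤ 100
No further crashes.

3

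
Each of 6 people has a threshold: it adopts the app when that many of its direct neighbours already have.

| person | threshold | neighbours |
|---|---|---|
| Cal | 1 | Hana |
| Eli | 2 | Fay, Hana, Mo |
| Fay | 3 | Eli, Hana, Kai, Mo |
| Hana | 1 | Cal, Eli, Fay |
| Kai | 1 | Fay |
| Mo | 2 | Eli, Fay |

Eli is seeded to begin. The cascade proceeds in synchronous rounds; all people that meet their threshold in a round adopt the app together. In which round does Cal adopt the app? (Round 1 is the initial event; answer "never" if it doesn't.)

Round 1 — Eli adopts the app (initial).
Round 2 — checking thresholds:
  Fay: 1 of 4 neighbours < 3, holds.
  Hana: 1 of 3 neighbours ≥ 1, adopts the app.
  Mo: 1 of 2 neighbours < 2, holds.
Round 3 — checking thresholds:
  Cal: 1 of 1 neighbours ≥ 1, adopts the app.
  Fay: 2 of 4 neighbours < 3, holds.
  Mo: 1 of 2 neighbours < 2, holds.
Round 4 — no new adoptions; cascade stops.

3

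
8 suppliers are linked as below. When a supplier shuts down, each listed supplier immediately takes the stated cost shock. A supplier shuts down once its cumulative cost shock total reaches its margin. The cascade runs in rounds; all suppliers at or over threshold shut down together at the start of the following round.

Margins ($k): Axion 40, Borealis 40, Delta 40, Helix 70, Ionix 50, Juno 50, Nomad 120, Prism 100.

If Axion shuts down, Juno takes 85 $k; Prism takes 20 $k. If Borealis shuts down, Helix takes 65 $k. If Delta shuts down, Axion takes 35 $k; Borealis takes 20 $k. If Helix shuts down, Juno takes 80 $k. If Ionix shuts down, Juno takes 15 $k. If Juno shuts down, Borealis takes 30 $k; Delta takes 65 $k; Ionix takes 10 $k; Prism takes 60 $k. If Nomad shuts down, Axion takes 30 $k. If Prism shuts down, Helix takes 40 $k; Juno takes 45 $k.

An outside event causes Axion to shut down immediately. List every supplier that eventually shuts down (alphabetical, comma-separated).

Axion, Borealis, Delta, Juno

Round 1 — Axion shuts down (initial).
  Juno: +85 → 85 ≥ 50
  Prism: +20 → 20 < 100
Round 2 — Juno shuts down.
  Borealis: +30 → 30 < 40
  Delta: +65 → 65 ≥ 40
  Ionix: +10 → 10 < 50
  Prism: +60 → 80 < 100
Round 3 — Delta shuts down.
  Borealis: +20 → 50 ≥ 40
Round 4 — Borealis shuts down.
  Helix: +65 → 65 < 70
No further shutdowns.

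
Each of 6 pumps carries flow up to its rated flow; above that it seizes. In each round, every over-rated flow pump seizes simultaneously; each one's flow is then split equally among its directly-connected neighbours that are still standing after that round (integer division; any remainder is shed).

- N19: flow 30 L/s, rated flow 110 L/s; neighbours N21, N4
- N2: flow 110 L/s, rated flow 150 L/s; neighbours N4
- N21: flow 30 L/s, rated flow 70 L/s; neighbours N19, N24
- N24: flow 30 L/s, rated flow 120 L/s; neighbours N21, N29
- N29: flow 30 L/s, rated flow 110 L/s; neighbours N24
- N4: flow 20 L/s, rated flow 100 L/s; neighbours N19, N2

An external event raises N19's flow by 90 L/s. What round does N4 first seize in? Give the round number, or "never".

never

Round 1 — N19 at 120 > 110. N19 seizes.
  N19 sheds 120 L/s to N21, N4: 60 each.
    N21: 30+60 = 90 > 70
    N4: 20+60 = 80 ≤ 100
Round 2 — N21 seizes.
  N21 sheds 90 L/s to N24: 90 each.
    N24: 30+90 = 120 ≤ 120
No further seizures.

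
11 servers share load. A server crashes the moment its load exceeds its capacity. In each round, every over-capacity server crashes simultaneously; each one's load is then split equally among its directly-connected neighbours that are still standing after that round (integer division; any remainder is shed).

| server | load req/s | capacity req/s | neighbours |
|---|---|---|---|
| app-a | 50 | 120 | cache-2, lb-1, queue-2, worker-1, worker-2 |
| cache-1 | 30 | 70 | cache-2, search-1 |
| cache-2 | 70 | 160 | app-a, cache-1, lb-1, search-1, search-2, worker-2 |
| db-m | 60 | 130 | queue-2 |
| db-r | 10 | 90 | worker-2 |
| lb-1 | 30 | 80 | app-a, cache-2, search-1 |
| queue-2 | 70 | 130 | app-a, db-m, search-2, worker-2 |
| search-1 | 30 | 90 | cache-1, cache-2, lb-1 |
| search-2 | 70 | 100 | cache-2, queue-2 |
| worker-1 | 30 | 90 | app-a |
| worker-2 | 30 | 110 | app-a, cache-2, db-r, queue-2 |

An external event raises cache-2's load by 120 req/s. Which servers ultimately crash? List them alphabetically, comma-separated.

Round 1 — cache-2 at 190 > 160. cache-2 crashes.
  cache-2 sheds 190 req/s to app-a, cache-1, lb-1, search-1, search-2, worker-2: 31 each (4 lost).
    app-a: 50+31 = 81 ≤ 120
    cache-1: 30+31 = 61 ≤ 70
    lb-1: 30+31 = 61 ≤ 80
    search-1: 30+31 = 61 ≤ 90
    search-2: 70+31 = 101 > 100
    worker-2: 30+31 = 61 ≤ 110
Round 2 — search-2 crashes.
  search-2 sheds 101 req/s to queue-2: 101 each.
    queue-2: 70+101 = 171 > 130
Round 3 — queue-2 crashes.
  queue-2 sheds 171 req/s to app-a, db-m, worker-2: 57 each.
    app-a: 81+57 = 138 > 120
    db-m: 60+57 = 117 ≤ 130
    worker-2: 61+57 = 118 > 110
Round 4 — app-a, worker-2 crash.
  app-a sheds 138 req/s to lb-1, worker-1: 69 each.
    lb-1: 61+69 = 130 > 80
    worker-1: 30+69 = 99 > 90
  worker-2 sheds 118 req/s to db-r: 118 each.
    db-r: 10+118 = 128 > 90
Round 5 — db-r, lb-1, worker-1 crash.
  db-r sheds 128 req/s: no online neighbours, lost.
  lb-1 sheds 130 req/s to search-1: 130 each.
    search-1: 61+130 = 191 > 90
  worker-1 sheds 99 req/s: no online neighbours, lost.
Round 6 — search-1 crashes.
  search-1 sheds 191 req/s to cache-1: 191 each.
    cache-1: 61+191 = 252 > 70
Round 7 — cache-1 crashes.
  cache-1 sheds 252 req/s: no online neighbours, lost.
No further crashes.

app-a, cache-1, cache-2, db-r, lb-1, queue-2, search-1, search-2, worker-1, worker-2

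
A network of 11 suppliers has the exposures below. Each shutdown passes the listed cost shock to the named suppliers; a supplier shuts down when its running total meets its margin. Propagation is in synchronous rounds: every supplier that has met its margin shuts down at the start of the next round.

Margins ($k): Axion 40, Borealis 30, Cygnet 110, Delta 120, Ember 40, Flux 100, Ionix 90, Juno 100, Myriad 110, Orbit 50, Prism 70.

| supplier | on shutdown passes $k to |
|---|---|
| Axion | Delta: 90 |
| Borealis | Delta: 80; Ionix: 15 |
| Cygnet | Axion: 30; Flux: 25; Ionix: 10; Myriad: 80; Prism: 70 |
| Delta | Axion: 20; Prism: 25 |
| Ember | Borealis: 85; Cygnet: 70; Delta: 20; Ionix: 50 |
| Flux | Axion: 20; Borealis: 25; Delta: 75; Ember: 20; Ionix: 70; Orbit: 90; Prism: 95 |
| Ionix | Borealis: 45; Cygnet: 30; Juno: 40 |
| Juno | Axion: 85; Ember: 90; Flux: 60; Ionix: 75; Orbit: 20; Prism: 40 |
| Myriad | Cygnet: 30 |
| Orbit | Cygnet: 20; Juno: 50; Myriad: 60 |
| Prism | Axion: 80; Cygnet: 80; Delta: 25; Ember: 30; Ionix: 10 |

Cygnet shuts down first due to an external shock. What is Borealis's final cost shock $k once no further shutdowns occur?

Round 1 — Cygnet shuts down (initial).
  Axion: +30 → 30 < 40
  Flux: +25 → 25 < 100
  Ionix: +10 → 10 < 90
  Myriad: +80 → 80 < 110
  Prism: +70 → 70 ≥ 70
Round 2 — Prism shuts down.
  Axion: +80 → 110 ≥ 40
  Delta: +25 → 25 < 120
  Ember: +30 → 30 < 40
  Ionix: +10 → 20 < 90
Round 3 — Axion shuts down.
  Delta: +90 → 115 < 120
No further shutdowns.

0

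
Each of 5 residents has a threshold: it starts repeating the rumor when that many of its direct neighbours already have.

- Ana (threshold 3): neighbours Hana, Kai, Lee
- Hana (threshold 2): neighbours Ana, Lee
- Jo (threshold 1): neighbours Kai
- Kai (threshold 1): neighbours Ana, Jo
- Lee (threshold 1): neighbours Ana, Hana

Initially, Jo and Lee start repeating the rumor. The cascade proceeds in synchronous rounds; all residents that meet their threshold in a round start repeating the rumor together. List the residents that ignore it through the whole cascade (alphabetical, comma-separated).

Ana, Hana

Round 1 — Jo, Lee start repeating the rumor (initial).
Round 2 — checking thresholds:
  Ana: 1 of 3 neighbours < 3, not yet.
  Hana: 1 of 2 neighbours < 2, not yet.
  Kai: 1 of 2 neighbours ≥ 1, starts repeating the rumor.
Round 3 — no new spreads; cascade stops.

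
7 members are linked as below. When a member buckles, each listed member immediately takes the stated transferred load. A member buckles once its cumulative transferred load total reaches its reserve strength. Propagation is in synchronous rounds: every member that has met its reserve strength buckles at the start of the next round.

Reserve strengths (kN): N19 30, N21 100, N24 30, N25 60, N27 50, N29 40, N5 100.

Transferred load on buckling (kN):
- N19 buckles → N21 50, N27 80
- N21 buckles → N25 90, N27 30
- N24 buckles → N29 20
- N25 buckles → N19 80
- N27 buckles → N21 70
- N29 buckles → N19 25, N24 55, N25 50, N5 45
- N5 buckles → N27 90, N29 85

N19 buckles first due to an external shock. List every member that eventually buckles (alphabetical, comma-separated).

N19, N21, N25, N27

Round 1 — N19 buckles (initial).
  N21: +50 → 50 < 100
  N27: +80 → 80 ≥ 50
Round 2 — N27 buckles.
  N21: +70 → 120 ≥ 100
Round 3 — N21 buckles.
  N25: +90 → 90 ≥ 60
Round 4 — N25 buckles.
No further bucklings.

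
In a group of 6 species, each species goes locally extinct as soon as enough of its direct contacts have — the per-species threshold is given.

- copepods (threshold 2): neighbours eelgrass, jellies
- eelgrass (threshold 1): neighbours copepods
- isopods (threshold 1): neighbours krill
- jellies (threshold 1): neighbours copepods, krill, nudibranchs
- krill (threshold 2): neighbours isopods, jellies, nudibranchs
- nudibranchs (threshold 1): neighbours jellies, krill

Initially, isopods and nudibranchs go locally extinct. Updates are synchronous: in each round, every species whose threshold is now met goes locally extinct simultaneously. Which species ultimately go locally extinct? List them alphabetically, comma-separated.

Round 1 — isopods, nudibranchs go locally extinct (initial).
Round 2 — checking thresholds:
  jellies: 1 of 3 neighbours ≥ 1, goes locally extinct.
  krill: 2 of 3 neighbours ≥ 2, goes locally extinct.
Round 3 — no new extinctions; cascade stops.

isopods, jellies, krill, nudibranchs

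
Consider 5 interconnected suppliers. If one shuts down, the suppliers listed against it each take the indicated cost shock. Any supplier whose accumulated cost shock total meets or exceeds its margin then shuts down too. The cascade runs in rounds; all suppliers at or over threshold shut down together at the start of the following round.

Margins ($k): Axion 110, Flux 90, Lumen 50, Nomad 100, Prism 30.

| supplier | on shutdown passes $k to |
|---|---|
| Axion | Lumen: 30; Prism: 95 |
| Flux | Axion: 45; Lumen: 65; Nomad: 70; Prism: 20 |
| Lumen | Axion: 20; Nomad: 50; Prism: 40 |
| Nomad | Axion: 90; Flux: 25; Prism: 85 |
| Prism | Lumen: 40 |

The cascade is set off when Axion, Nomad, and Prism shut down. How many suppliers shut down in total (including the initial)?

Round 1 — Axion, Nomad, Prism shut down (initial).
  Flux: +25 → 25 < 90
  Lumen: +30+40 → 70 ≥ 50
Round 2 — Lumen shuts down.
No further shutdowns.

4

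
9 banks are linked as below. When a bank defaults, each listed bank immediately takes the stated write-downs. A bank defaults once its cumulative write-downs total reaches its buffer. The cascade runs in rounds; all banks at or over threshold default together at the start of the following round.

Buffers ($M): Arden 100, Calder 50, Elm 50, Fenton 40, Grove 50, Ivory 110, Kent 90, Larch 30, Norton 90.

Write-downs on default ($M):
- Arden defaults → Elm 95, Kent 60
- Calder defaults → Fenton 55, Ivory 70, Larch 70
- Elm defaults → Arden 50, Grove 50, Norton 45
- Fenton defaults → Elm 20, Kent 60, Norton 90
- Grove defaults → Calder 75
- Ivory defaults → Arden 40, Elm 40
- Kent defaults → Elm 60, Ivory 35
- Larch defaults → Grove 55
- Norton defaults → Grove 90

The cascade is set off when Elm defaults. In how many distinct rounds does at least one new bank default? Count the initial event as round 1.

5

Round 1 — Elm defaults (initial).
  Arden: +50 → 50 < 100
  Grove: +50 → 50 ≥ 50
  Norton: +45 → 45 < 90
Round 2 — Grove defaults.
  Calder: +75 → 75 ≥ 50
Round 3 — Calder defaults.
  Fenton: +55 → 55 ≥ 40
  Ivory: +70 → 70 < 110
  Larch: +70 → 70 ≥ 30
Round 4 — Fenton, Larch default.
  Kent: +60 → 60 < 90
  Norton: +90 → 135 ≥ 90
Round 5 — Norton defaults.
No further defaults.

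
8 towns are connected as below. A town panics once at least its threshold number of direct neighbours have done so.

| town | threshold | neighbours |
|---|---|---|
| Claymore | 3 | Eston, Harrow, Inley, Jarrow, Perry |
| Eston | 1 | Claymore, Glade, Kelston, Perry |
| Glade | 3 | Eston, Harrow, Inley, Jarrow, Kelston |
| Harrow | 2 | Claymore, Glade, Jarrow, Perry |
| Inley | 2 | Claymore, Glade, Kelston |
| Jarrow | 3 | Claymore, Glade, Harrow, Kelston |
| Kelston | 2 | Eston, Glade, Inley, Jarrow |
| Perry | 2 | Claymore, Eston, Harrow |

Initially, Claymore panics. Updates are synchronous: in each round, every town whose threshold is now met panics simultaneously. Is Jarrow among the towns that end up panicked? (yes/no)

Round 1 — Claymore panics (initial).
Round 2 — checking thresholds:
  Eston: 1 of 4 neighbours ≥ 1, panics.
  Harrow: 1 of 4 neighbours < 2, below threshold.
  Inley: 1 of 3 neighbours < 2, below threshold.
  Jarrow: 1 of 4 neighbours < 3, below threshold.
  Perry: 1 of 3 neighbours < 2, below threshold.
Round 3 — checking thresholds:
  Glade: 1 of 5 neighbours < 3, below threshold.
  Harrow: 1 of 4 neighbours < 2, below threshold.
  Inley: 1 of 3 neighbours < 2, below threshold.
  Jarrow: 1 of 4 neighbours < 3, below threshold.
  Kelston: 1 of 4 neighbours < 2, below threshold.
  Perry: 2 of 3 neighbours ≥ 2, panics.
Round 4 — checking thresholds:
  Glade: 1 of 5 neighbours < 3, below threshold.
  Harrow: 2 of 4 neighbours ≥ 2, panics.
  Inley: 1 of 3 neighbours < 2, below threshold.
  Jarrow: 1 of 4 neighbours < 3, below threshold.
  Kelston: 1 of 4 neighbours < 2, below threshold.
Round 5 — no new panics; cascade stops.

no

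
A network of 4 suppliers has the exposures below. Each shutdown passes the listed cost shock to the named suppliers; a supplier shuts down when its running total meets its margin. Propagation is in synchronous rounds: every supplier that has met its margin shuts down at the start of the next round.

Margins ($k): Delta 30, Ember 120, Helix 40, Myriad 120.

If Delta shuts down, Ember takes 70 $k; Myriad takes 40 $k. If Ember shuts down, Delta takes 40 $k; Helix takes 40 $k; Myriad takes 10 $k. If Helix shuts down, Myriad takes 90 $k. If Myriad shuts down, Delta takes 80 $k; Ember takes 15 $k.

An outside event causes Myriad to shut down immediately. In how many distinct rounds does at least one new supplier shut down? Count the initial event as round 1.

2

Round 1 — Myriad shuts down (initial).
  Delta: +80 → 80 ≥ 30
  Ember: +15 → 15 < 120
Round 2 — Delta shuts down.
  Ember: +70 → 85 < 120
No further shutdowns.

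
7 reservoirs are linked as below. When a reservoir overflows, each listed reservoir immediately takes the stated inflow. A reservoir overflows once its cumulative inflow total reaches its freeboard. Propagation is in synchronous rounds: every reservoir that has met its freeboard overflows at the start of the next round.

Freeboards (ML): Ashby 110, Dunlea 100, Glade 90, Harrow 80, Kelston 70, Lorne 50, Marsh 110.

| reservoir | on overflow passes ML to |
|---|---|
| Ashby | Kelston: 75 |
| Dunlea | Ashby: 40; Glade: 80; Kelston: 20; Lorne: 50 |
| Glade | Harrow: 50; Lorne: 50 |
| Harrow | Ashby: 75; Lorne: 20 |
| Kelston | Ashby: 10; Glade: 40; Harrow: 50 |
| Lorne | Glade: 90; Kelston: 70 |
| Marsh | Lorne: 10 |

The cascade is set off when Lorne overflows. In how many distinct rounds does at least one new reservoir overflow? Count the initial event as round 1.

3

Round 1 — Lorne overflows (initial).
  Glade: +90 → 90 ≥ 90
  Kelston: +70 → 70 ≥ 70
Round 2 — Glade, Kelston overflow.
  Ashby: +10 → 10 < 110
  Harrow: +50+50 → 100 ≥ 80
Round 3 — Harrow overflows.
  Ashby: +75 → 85 < 110
No further overflows.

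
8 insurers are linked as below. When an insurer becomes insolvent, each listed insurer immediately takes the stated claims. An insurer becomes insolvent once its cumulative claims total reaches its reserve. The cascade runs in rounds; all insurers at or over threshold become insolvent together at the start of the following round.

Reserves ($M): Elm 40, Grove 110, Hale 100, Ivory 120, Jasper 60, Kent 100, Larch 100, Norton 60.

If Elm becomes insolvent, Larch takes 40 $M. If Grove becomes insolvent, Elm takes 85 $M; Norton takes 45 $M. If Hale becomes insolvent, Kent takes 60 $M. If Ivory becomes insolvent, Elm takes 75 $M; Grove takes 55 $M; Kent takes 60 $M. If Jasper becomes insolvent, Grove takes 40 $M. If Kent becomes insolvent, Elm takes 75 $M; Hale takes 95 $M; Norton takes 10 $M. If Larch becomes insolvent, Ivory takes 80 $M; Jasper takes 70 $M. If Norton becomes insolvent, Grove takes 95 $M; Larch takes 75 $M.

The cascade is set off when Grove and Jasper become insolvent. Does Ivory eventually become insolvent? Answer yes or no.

Round 1 — Grove, Jasper become insolvent (initial).
  Elm: +85 → 85 ≥ 40
  Norton: +45 → 45 < 60
Round 2 — Elm becomes insolvent.
  Larch: +40 → 40 < 100
No further insolvencies.

no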